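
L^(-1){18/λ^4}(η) 3*η^3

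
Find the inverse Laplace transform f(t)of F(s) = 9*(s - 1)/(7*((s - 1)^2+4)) 9*exp(t)*cos(2*t)/7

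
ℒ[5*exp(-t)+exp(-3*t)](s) 5/(s+1)+1/(s+3)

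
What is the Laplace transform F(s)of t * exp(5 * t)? (s - 5)^(-2)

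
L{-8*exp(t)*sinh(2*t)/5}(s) -16/(5*(s - 1)^2-20)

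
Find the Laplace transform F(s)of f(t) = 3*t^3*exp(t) 18/(s - 1)^4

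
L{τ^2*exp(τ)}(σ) 2/(σ - 1)^3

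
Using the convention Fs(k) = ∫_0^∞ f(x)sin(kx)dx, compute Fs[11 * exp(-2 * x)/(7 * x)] 11 * atan(k/2)/7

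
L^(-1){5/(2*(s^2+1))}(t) 5*sin(t)/2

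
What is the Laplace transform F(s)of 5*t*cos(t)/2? 5*(s^2 - 1)/(2*(s^2 + 1)^2)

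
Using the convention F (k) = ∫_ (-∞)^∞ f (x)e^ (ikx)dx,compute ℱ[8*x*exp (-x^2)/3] 4*I*sqrt (pi)*k*exp (-k^2/4)/3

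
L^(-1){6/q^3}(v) 3 * v^2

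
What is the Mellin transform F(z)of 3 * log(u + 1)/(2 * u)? -3 * pi * csc(pi * z)/(2 * z - 2)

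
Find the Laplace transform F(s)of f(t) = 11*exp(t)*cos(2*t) 11*(s - 1)/((s - 1)^2 + 4)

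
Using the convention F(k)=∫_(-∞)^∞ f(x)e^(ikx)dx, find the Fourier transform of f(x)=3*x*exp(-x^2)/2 3*I*sqrt(pi)*k*exp(-k^2/4)/4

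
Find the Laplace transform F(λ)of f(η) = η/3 1/(3 * λ^2)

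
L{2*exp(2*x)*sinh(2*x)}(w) 4/(w*(w - 4))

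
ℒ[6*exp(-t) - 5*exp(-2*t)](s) 6/(s+1) - 5/(s+2)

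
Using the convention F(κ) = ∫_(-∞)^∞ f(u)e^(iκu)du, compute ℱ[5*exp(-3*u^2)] 5*sqrt(3)*sqrt(pi)*exp(-κ^2/12)/3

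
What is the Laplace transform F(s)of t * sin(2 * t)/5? 4 * s/(5 * (s^2 + 4)^2)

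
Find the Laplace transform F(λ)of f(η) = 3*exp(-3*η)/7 3/(7*(λ + 3))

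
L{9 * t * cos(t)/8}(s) 9 * (s^2 - 1)/(8 * (s^2 + 1)^2)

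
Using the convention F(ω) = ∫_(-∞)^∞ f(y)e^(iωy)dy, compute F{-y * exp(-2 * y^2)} -sqrt(2) * I * sqrt(pi) * ω * exp(-ω^2/8)/8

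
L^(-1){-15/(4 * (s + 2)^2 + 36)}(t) -5 * exp(-2 * t) * sin(3 * t)/4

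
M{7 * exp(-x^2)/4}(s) 7 * gamma(s/2)/8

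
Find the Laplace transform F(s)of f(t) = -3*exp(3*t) -3/(s - 3)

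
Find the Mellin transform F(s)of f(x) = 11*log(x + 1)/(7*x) -11*pi*csc(pi*s)/(7*s - 7)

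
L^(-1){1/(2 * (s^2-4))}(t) sinh(2 * t)/4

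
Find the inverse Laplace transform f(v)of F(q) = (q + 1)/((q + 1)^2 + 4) exp(-v)*cos(2*v)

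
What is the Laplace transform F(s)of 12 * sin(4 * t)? 48/(s^2 + 16)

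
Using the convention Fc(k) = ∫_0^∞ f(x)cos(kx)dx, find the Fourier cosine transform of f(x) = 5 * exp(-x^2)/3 5 * sqrt(pi) * exp(-k^2/4)/6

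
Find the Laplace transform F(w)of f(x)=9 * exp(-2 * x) 9/(w + 2)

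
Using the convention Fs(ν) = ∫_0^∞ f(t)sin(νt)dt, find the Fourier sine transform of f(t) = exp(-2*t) ν/(ν^2 + 4)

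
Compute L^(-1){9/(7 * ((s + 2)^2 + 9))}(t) 3 * exp(-2 * t) * sin(3 * t)/7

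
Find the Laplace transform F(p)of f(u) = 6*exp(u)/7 6/(7*(p - 1))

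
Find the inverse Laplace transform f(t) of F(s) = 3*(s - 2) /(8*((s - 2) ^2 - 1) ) 3*exp(2*t)*cosh(t) /8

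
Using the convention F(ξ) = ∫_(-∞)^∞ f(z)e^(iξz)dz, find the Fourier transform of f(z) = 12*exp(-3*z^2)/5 4*sqrt(3)*sqrt(pi)*exp(-ξ^2/12)/5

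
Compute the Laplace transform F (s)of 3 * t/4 3/ (4 * s^2)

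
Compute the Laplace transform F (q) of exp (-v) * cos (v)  (q + 1) / ( (q + 1) ^2 + 1) 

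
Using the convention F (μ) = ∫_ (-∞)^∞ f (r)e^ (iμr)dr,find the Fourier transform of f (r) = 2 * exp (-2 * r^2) sqrt (2) * sqrt (pi) * exp (-μ^2/8)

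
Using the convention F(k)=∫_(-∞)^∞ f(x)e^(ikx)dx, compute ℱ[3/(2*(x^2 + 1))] 3*pi*exp(-Abs(k))/2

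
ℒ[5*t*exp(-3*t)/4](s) 5/(4*(s + 3)^2)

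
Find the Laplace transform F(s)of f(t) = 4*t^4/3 32/s^5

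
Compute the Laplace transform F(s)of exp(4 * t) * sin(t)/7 1/(7 * ((s - 4)^2 + 1))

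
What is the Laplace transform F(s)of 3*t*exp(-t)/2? 3/(2*(s + 1)^2)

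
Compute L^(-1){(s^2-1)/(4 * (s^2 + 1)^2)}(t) t * cos(t)/4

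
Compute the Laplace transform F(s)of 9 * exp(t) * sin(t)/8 9/(8 * ((s - 1)^2+1))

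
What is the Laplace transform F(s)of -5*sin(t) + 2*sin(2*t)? 4/(s^2 + 4) - 5/(s^2 + 1)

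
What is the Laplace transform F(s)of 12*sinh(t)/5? 12/(5*(s^2 - 1))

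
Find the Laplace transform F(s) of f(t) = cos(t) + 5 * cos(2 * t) 5 * s/(s^2 + 4) + s/(s^2 + 1) 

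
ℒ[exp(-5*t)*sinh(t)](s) 1/((s + 5)^2-1)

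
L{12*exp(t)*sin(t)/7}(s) 12/(7*((s - 1)^2 + 1))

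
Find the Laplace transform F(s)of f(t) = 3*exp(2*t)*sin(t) 3/((s - 2)^2 + 1)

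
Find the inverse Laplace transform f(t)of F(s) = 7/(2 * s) 7/2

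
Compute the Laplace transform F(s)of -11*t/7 -11/(7*s^2)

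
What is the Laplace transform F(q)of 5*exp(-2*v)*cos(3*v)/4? 5*(q + 2)/(4*((q + 2)^2 + 9))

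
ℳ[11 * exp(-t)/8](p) 11 * gamma(p)/8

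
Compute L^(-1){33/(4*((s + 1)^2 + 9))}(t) 11*exp(-t)*sin(3*t)/4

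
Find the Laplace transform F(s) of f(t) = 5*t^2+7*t 7/s^2+10/s^3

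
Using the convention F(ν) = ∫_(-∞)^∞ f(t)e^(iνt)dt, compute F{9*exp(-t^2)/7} 9*sqrt(pi)*exp(-ν^2/4)/7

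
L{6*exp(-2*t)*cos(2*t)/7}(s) 6*(s+2)/(7*((s+2)^2+4))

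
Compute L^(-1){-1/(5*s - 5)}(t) -exp(t)/5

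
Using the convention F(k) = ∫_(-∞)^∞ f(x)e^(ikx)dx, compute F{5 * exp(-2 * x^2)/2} 5 * sqrt(2) * sqrt(pi) * exp(-k^2/8)/4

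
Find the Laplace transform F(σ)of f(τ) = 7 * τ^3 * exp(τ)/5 42/(5 * (σ - 1)^4)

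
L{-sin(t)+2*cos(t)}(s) 2*s/(s^2+1) - 1/(s^2+1)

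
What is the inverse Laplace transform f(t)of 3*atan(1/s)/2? 3*sin(t)/(2*t)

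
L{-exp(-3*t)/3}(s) -1/(3*s + 9)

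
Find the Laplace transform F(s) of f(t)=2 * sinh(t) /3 2/(3 * (s^2 - 1) ) 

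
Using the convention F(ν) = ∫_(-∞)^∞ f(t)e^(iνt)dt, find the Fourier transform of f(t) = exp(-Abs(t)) 2/(ν^2 + 1)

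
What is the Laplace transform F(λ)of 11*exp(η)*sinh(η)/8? 11/(8*λ*(λ - 2))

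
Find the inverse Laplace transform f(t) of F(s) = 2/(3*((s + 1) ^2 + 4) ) exp(-t)*sin(2*t) /3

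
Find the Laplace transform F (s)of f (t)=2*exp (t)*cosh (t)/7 2*(s - 1)/ (7*s*(s - 2))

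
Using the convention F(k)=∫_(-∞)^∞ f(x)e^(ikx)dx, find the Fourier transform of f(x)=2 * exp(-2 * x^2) sqrt(2) * sqrt(pi) * exp(-k^2/8)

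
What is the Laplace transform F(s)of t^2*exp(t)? 2/(s - 1)^3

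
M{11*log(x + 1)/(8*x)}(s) -11*pi*csc(pi*s)/(8*s - 8)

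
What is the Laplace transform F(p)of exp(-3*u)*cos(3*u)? (p + 3)/((p + 3)^2 + 9)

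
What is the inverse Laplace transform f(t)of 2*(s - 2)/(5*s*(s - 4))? 2*exp(2*t)*cosh(2*t)/5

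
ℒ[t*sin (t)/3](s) 2*s/ (3*(s^2+1)^2)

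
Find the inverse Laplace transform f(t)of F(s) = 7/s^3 7*t^2/2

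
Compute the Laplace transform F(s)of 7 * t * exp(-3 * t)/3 7/(3 * (s + 3)^2)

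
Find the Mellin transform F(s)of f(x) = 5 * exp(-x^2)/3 5 * gamma(s/2)/6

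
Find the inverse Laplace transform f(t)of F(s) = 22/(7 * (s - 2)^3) 11 * t^2 * exp(2 * t)/7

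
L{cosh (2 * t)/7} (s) s/ (7 * (s^2-4))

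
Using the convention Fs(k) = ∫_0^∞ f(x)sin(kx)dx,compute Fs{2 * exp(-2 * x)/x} 2 * atan(k/2)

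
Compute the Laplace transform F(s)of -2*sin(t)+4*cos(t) 4*s/(s^2+1) - 2/(s^2+1)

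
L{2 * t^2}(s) 4/s^3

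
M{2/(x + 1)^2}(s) -2 * pi * (s - 1)/sin(pi * s)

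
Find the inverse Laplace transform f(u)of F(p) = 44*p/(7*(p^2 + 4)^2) 11*u*sin(2*u)/7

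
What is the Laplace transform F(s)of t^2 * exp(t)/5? 2/(5 * (s - 1)^3)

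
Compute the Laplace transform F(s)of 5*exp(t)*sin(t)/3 5/(3*((s - 1)^2 + 1))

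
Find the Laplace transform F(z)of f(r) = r z^(-2)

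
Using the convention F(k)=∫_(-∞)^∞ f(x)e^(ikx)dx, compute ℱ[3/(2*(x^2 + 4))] 3*pi*exp(-2*Abs(k))/4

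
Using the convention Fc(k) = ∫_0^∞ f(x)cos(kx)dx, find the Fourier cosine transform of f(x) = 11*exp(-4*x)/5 44/(5*(k^2+16))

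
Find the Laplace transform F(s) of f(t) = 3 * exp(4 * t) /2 3/(2 * (s - 4) ) 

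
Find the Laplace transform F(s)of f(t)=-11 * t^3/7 -66/(7 * s^4)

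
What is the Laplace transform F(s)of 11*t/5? 11/(5*s^2)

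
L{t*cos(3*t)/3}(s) (s^2-9)/(3*(s^2 + 9)^2)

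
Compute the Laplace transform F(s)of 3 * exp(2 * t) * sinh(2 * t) 6/(s * (s - 4))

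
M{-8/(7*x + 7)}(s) -8*pi*csc(pi*s)/7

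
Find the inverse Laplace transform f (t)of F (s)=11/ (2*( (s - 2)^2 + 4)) 11*exp (2*t)*sin (2*t)/4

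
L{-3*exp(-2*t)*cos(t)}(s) 3*(-s - 2)/((s + 2)^2 + 1)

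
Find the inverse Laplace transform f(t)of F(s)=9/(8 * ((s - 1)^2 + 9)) 3 * exp(t) * sin(3 * t)/8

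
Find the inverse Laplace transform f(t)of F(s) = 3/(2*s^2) 3*t/2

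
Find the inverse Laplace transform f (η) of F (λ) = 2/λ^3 η^2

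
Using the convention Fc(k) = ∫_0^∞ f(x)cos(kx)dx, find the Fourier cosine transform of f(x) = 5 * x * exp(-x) 5 * (1 - k^2)/(k^2 + 1)^2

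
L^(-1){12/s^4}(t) 2*t^3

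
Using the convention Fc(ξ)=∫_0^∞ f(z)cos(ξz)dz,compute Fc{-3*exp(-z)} -3/(ξ^2 + 1)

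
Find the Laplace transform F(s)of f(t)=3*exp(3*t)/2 3/(2*(s - 3))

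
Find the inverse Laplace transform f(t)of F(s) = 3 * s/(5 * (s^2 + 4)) 3 * cos(2 * t)/5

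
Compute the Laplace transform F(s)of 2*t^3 12/s^4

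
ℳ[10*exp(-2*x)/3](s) 10*gamma(s)/(3*2^s)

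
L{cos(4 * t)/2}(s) s/(2 * (s^2 + 16))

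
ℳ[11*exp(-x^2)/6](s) 11*gamma(s/2)/12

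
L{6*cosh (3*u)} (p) 6*p/ (p^2 - 9)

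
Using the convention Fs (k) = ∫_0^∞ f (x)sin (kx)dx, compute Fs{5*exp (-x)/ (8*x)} 5*atan (k)/8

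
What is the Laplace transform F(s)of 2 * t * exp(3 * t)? 2/(s - 3)^2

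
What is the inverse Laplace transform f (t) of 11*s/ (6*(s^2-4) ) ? 11*cosh (2*t) /6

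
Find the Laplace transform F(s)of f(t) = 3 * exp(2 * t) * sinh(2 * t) 6/(s * (s - 4))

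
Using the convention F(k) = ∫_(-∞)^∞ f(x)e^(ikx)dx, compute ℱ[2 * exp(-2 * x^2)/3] sqrt(2) * sqrt(pi) * exp(-k^2/8)/3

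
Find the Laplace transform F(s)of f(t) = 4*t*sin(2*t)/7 16*s/(7*(s^2 + 4)^2)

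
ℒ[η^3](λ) 6/λ^4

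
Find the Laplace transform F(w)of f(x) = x w^(-2)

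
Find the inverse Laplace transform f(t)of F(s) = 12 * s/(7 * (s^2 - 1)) 12 * cosh(t)/7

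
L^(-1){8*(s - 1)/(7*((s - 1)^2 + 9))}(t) 8*exp(t)*cos(3*t)/7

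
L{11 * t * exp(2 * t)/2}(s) 11/(2 * (s - 2)^2)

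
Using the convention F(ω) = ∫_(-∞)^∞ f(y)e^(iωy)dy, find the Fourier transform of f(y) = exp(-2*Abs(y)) 4/(ω^2+4)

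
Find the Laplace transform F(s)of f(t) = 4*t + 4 4/s + 4/s^2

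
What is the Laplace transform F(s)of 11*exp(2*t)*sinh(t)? 11/((s - 2)^2 - 1)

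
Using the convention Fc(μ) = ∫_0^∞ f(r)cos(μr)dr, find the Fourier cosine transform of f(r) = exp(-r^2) sqrt(pi)*exp(-μ^2/4)/2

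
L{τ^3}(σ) 6/σ^4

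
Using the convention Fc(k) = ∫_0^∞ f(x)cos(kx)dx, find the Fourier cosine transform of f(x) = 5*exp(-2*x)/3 10/(3*(k^2 + 4))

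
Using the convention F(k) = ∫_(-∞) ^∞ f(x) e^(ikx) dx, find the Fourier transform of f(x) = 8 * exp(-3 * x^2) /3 8 * sqrt(3) * sqrt(pi) * exp(-k^2/12) /9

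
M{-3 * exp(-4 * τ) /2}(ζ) -3 * gamma(ζ) /(2 * 2^(2 * ζ) ) 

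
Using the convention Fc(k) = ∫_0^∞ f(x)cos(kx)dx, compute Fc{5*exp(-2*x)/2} 5/(k^2 + 4)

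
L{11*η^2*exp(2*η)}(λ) 22/(λ - 2)^3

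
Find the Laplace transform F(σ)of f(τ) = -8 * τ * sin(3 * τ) -48 * σ/(σ^2 + 9)^2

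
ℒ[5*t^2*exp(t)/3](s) 10/(3*(s - 1)^3)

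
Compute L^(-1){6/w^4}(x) x^3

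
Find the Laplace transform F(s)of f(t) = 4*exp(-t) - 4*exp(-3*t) 4/(s + 1) - 4/(s + 3)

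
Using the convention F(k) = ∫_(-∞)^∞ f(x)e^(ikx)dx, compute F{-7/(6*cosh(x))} -7*pi/(6*cosh(pi*k/2))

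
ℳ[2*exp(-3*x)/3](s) 2*gamma(s)/(3*3^s)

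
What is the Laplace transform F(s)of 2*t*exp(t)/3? 2/(3*(s - 1)^2)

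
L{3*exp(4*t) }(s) 3/(s - 4) 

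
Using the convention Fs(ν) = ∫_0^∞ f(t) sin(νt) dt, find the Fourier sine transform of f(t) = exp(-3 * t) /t atan(ν/3) 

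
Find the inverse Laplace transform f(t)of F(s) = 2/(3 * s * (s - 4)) exp(2 * t) * sinh(2 * t)/3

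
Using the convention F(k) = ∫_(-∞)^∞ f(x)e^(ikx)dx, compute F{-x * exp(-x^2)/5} -I * sqrt(pi) * k * exp(-k^2/4)/10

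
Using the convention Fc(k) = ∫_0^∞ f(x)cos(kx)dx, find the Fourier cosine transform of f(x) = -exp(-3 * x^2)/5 -sqrt(3) * sqrt(pi) * exp(-k^2/12)/30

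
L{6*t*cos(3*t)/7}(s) 6*(s^2 - 9)/(7*(s^2 + 9)^2)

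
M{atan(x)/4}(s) -pi*sec(pi*s/2)/(8*s)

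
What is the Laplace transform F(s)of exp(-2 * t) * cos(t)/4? (s + 2)/(4 * ((s + 2)^2 + 1))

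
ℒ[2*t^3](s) 12/s^4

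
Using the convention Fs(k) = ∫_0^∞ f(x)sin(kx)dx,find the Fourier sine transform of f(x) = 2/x pi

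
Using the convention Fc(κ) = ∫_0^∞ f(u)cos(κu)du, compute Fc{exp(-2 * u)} 2/(κ^2+4)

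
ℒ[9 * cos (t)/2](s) 9 * s/ (2 * (s^2 + 1))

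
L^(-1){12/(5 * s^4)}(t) 2 * t^3/5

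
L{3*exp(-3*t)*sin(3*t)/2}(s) 9/(2*((s + 3)^2 + 9))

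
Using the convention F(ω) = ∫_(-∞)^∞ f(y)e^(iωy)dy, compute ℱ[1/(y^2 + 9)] pi * exp(-3 * Abs(ω))/3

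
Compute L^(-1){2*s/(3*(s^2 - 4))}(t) 2*cosh(2*t)/3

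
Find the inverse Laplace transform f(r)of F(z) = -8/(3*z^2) -8*r/3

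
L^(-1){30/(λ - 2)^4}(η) 5 * η^3 * exp(2 * η)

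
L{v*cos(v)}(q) (q^2 - 1)/(q^2 + 1)^2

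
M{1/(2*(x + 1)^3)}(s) pi*(s - 2)*(s - 1)/(4*sin(pi*s))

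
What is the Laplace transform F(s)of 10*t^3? 60/s^4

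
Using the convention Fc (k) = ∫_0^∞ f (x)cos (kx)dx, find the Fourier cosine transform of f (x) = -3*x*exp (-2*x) 3*(k^2 - 4)/ (k^2+4)^2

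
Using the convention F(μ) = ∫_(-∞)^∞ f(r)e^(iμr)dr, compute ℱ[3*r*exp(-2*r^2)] 3*sqrt(2)*I*sqrt(pi)*μ*exp(-μ^2/8)/8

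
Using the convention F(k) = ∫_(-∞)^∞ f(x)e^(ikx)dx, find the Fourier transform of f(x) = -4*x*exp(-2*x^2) -sqrt(2)*I*sqrt(pi)*k*exp(-k^2/8)/2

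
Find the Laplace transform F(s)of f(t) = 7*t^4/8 21/s^5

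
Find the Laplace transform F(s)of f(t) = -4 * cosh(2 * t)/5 -4 * s/(5 * s^2-20)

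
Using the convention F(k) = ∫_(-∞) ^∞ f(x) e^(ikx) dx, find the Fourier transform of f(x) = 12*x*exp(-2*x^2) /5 3*sqrt(2)*I*sqrt(pi)*k*exp(-k^2/8) /10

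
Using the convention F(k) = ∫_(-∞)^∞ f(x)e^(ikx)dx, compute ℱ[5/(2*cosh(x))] 5*pi/(2*cosh(pi*k/2))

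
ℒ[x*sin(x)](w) 2*w/(w^2 + 1)^2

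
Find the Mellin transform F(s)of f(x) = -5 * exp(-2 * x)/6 -5 * gamma(s)/(6 * 2^s)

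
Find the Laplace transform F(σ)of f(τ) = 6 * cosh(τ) 6 * σ/(σ^2 - 1)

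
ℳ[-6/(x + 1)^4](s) -gamma(s) * gamma(4 - s)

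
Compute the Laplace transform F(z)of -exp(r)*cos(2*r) (1 - z)/((z - 1)^2+4)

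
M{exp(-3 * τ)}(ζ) gamma(ζ)/3^ζ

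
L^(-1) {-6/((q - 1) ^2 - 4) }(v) -3*exp(v)*sinh(2*v) 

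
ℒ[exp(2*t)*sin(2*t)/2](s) 1/((s - 2)^2 + 4)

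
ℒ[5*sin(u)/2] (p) 5/(2*(p^2 + 1))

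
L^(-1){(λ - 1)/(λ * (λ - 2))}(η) exp(η) * cosh(η)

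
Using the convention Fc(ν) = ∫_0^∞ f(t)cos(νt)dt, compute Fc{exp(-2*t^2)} sqrt(2)*sqrt(pi)*exp(-ν^2/8)/4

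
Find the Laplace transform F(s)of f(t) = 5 5/s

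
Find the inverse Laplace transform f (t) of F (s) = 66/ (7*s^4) 11*t^3/7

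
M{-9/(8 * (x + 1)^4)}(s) 3 * pi * (s - 3) * (s - 2) * (s - 1)/(16 * sin(pi * s))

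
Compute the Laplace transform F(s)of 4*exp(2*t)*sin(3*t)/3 4/((s - 2)^2+9)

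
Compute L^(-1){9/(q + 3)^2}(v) 9*v*exp(-3*v)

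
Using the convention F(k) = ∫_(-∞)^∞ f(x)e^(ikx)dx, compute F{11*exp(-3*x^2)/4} 11*sqrt(3)*sqrt(pi)*exp(-k^2/12)/12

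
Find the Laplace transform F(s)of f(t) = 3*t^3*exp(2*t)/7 18/(7*(s - 2)^4)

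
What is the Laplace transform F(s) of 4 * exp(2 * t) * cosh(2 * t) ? 4 * (s - 2) /(s * (s - 4) ) 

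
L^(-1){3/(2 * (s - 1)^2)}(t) 3 * t * exp(t)/2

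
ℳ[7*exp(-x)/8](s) 7*gamma(s)/8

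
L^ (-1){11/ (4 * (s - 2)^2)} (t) 11 * t * exp (2 * t)/4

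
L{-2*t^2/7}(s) -4/(7*s^3)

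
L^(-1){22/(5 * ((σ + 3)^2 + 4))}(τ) 11 * exp(-3 * τ) * sin(2 * τ)/5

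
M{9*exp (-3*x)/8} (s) 3^ (2 - s)*gamma (s)/8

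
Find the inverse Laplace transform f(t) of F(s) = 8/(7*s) 8/7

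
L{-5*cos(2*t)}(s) -5*s/(s^2 + 4)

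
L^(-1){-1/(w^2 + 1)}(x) -sin(x)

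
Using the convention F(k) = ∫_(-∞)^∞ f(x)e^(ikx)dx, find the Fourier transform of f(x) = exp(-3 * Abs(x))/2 3/(k^2 + 9)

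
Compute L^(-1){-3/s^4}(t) -t^3/2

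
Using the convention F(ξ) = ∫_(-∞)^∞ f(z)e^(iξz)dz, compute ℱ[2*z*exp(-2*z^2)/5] sqrt(2)*I*sqrt(pi)*ξ*exp(-ξ^2/8)/20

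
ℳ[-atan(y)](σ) pi * sec(pi * σ/2)/(2 * σ)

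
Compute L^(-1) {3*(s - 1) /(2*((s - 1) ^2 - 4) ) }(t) 3*exp(t)*cosh(2*t) /2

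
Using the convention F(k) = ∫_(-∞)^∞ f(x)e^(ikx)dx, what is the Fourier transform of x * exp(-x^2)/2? I * sqrt(pi) * k * exp(-k^2/4)/4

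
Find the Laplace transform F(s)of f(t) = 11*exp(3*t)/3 11/(3*(s - 3))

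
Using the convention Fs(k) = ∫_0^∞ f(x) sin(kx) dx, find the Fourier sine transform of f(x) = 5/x 5*pi/2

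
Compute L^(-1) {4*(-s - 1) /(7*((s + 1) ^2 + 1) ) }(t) -4*exp(-t)*cos(t) /7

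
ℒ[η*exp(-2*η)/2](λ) 1/(2*(λ + 2)^2)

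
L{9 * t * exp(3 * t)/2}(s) 9/(2 * (s - 3)^2)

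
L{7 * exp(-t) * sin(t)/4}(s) 7/(4 * ((s + 1)^2 + 1))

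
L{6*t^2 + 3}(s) 12/s^3 + 3/s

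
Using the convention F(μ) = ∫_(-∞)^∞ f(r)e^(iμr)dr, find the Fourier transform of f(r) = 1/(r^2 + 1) pi*exp(-Abs(μ))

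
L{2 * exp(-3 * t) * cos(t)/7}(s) 2 * (s+3)/(7 * ((s+3)^2+1))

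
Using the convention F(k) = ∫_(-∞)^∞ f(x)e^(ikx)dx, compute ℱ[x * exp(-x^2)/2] I * sqrt(pi) * k * exp(-k^2/4)/4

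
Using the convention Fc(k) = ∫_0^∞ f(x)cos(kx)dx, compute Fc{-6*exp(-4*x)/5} -24/(5*k^2 + 80)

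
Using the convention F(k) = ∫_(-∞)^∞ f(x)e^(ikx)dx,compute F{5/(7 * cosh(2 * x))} 5 * pi/(14 * cosh(pi * k/4))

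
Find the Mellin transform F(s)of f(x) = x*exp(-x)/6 gamma(s + 1)/6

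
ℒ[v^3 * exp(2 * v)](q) 6/(q - 2)^4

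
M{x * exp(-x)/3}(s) gamma(s + 1)/3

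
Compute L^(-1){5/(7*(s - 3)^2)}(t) 5*t*exp(3*t)/7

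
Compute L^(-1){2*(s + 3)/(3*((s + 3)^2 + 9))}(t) 2*exp(-3*t)*cos(3*t)/3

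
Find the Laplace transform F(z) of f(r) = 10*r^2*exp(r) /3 20/(3*(z - 1) ^3) 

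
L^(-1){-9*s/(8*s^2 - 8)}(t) -9*cosh(t)/8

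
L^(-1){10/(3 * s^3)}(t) 5 * t^2/3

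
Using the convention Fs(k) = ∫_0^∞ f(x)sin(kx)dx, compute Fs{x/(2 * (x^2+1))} pi * exp(-k)/4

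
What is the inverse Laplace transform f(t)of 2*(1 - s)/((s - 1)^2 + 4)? -2*exp(t)*cos(2*t)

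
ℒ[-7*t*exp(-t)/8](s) -7/(8*(s+1)^2)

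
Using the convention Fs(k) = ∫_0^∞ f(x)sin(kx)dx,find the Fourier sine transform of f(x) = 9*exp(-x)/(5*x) 9*atan(k)/5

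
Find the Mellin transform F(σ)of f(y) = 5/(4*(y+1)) 5*pi*csc(pi*σ)/4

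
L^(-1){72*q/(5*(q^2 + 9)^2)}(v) 12*v*sin(3*v)/5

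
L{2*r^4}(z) 48/z^5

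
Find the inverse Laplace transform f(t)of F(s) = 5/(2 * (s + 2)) 5 * exp(-2 * t)/2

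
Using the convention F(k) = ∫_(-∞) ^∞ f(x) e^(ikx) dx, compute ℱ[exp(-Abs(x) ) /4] 1/(2*(k^2 + 1) ) 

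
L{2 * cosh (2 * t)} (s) 2 * s/ (s^2 - 4)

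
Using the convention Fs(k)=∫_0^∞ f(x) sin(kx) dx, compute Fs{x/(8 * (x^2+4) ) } pi * exp(-2 * k) /16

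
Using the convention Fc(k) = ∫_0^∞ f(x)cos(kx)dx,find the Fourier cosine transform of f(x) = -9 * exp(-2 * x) -18/(k^2 + 4)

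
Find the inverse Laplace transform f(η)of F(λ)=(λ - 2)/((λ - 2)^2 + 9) exp(2*η)*cos(3*η)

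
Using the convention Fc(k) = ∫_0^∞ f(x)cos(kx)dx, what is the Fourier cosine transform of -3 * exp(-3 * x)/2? -9/(2 * k^2 + 18)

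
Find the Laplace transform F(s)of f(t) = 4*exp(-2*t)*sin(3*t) 12/((s + 2)^2 + 9)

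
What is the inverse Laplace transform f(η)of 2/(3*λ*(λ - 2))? 2*exp(η)*sinh(η)/3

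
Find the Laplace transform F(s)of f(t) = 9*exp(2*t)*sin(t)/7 9/(7*((s - 2)^2 + 1))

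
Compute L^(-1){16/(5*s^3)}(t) 8*t^2/5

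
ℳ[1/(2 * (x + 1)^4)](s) gamma(s) * gamma(4 - s)/12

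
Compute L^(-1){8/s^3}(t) 4*t^2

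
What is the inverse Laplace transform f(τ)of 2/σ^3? τ^2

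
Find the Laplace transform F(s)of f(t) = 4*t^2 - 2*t 8/s^3 - 2/s^2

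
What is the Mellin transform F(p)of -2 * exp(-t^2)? -gamma(p/2)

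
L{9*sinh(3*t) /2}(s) 27/(2*(s^2 - 9) ) 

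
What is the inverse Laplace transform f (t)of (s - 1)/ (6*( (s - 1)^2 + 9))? exp (t)*cos (3*t)/6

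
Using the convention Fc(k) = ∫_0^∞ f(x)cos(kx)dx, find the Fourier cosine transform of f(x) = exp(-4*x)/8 1/(2*(k^2 + 16))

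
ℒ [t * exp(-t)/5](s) 1/(5 * (s + 1)^2)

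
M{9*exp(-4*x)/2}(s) 9*gamma(s)/(2*2^(2*s))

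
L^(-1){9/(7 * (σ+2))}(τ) 9 * exp(-2 * τ)/7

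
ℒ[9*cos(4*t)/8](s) 9*s/(8*(s^2+16))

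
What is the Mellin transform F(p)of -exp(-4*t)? -gamma(p)/4^p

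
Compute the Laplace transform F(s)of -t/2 -1/(2*s^2)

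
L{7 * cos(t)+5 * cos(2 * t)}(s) 7 * s/(s^2+1)+5 * s/(s^2+4)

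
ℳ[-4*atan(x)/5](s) 2*pi*sec(pi*s/2)/(5*s)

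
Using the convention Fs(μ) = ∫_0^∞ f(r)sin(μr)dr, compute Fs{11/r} 11*pi/2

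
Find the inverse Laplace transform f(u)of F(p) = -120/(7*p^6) -u^5/7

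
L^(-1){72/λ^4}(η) 12*η^3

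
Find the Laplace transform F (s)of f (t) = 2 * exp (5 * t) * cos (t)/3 2 * (s - 5)/ (3 * ( (s - 5)^2 + 1))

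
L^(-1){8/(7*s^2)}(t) 8*t/7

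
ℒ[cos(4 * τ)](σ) σ/(σ^2 + 16)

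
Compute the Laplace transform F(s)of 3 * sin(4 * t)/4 3/(s^2 + 16)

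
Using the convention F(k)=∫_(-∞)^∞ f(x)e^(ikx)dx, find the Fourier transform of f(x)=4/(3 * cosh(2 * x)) 2 * pi/(3 * cosh(pi * k/4))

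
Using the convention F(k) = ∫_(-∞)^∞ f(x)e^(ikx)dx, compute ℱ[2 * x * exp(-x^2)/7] I * sqrt(pi) * k * exp(-k^2/4)/7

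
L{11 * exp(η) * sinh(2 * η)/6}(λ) 11/(3 * ((λ - 1)^2 - 4))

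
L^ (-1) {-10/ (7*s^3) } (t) -5*t^2/7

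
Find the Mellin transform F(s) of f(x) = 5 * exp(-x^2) 5 * gamma(s/2) /2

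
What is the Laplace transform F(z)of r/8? 1/(8*z^2)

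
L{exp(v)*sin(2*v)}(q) 2/((q - 1)^2 + 4)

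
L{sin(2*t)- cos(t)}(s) 2/(s^2 + 4)- s/(s^2 + 1)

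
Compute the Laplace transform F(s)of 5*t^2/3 10/(3*s^3)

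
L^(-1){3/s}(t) 3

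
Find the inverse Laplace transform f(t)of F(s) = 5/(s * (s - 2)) 5 * exp(t) * sinh(t)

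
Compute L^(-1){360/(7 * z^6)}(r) 3 * r^5/7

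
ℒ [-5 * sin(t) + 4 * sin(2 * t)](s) 8/(s^2 + 4) - 5/(s^2 + 1)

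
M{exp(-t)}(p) gamma(p)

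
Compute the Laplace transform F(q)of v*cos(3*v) (q^2 - 9)/(q^2 + 9)^2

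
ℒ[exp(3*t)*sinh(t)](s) 1/((s - 3)^2 - 1)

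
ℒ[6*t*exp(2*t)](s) 6/(s - 2)^2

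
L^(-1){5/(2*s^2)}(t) 5*t/2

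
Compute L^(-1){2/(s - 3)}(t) 2*exp(3*t)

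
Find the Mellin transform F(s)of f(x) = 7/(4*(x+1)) 7*pi*csc(pi*s)/4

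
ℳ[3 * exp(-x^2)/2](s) 3 * gamma(s/2)/4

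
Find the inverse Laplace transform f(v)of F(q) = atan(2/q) sin(2*v)/v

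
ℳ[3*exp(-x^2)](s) 3*gamma(s/2)/2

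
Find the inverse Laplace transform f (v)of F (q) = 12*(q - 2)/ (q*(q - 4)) 12*exp (2*v)*cosh (2*v)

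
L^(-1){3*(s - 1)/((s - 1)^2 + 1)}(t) 3*exp(t)*cos(t)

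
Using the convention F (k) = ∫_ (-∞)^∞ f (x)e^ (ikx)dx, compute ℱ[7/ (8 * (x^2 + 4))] 7 * pi * exp (-2 * Abs (k))/16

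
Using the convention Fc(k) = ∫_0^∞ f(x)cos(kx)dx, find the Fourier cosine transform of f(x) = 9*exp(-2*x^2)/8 9*sqrt(2)*sqrt(pi)*exp(-k^2/8)/32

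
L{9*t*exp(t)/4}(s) 9/(4*(s - 1)^2)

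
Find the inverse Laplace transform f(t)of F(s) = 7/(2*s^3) 7*t^2/4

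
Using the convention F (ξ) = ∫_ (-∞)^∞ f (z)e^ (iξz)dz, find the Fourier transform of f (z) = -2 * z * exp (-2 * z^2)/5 -sqrt (2) * I * sqrt (pi) * ξ * exp (-ξ^2/8)/20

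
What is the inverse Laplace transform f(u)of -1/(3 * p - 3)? -exp(u)/3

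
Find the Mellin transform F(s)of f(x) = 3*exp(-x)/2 3*gamma(s)/2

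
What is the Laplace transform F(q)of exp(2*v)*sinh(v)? 1/((q - 2)^2 - 1)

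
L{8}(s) 8/s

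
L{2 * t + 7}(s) 7/s + 2/s^2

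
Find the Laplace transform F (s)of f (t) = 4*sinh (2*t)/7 8/ (7*(s^2 - 4))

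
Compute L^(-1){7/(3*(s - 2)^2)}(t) 7*t*exp(2*t)/3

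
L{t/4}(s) 1/(4 * s^2) 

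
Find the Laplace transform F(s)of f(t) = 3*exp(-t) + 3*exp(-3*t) 3/(s + 1) + 3/(s + 3)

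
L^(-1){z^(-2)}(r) r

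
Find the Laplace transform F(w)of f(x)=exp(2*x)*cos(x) (w - 2)/((w - 2)^2 + 1)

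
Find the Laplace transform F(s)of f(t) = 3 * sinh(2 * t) 6/(s^2 - 4)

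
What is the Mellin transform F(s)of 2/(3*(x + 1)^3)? pi*(s - 2)*(s - 1)/(3*sin(pi*s))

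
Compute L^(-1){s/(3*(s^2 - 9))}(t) cosh(3*t)/3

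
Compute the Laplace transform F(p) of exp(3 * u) 1/(p - 3) 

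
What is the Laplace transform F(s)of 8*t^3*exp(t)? 48/(s - 1)^4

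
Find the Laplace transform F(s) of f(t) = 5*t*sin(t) 10*s/(s^2 + 1) ^2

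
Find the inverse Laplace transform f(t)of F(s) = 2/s 2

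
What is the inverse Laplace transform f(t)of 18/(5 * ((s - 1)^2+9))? 6 * exp(t) * sin(3 * t)/5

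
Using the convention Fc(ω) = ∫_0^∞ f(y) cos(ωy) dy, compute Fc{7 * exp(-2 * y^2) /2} 7 * sqrt(2) * sqrt(pi) * exp(-ω^2/8) /8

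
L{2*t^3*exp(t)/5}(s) 12/(5*(s - 1)^4)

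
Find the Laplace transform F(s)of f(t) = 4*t 4/s^2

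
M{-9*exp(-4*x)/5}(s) -9*gamma(s)/(5*4^s)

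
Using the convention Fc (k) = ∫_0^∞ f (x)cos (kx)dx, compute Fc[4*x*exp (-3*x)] 4*(9 - k^2)/ (k^2 + 9)^2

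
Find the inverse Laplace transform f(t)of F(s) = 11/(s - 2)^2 11 * t * exp(2 * t)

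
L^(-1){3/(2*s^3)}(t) 3*t^2/4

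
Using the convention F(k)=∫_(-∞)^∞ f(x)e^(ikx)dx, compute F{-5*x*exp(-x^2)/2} -5*I*sqrt(pi)*k*exp(-k^2/4)/4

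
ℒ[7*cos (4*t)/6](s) 7*s/ (6*(s^2+16))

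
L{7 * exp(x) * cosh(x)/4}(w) 7 * (w - 1)/(4 * w * (w - 2))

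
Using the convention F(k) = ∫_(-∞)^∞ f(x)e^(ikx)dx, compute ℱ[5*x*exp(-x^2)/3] 5*I*sqrt(pi)*k*exp(-k^2/4)/6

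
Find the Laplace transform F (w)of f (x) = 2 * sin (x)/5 2/ (5 * (w^2 + 1))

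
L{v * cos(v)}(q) (q^2 - 1)/(q^2 + 1)^2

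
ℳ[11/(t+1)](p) 11*pi*csc(pi*p)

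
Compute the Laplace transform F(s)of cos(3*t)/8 s/(8*(s^2 + 9))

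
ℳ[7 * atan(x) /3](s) -7 * pi * sec(pi * s/2) /(6 * s) 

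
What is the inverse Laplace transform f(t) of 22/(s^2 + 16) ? 11 * sin(4 * t) /2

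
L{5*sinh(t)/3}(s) 5/(3*(s^2 - 1))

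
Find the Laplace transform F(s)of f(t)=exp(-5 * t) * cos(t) (s+5)/((s+5)^2+1)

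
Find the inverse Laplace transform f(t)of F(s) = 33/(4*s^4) 11*t^3/8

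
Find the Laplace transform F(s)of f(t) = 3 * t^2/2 3/s^3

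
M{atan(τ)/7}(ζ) -pi * sec(pi * ζ/2)/(14 * ζ)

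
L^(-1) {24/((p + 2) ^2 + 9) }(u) 8*exp(-2*u)*sin(3*u) 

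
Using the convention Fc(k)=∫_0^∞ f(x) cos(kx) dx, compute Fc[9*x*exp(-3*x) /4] 9*(9 - k^2) /(4*(k^2 + 9) ^2) 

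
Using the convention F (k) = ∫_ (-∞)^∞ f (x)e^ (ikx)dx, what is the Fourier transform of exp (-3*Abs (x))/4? 3/ (2*(k^2 + 9))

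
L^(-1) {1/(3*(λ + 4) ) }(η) exp(-4*η) /3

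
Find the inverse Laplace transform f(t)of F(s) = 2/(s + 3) 2*exp(-3*t)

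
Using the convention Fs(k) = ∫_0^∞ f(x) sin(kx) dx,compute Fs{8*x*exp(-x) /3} 16*k/(3*(k^2 + 1) ^2) 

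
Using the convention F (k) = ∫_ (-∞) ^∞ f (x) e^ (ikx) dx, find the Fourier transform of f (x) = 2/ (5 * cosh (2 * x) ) pi/ (5 * cosh (pi * k/4) ) 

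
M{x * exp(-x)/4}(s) gamma(s+1)/4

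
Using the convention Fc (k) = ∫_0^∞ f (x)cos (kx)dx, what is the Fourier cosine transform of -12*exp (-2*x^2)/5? -3*sqrt (2)*sqrt (pi)*exp (-k^2/8)/5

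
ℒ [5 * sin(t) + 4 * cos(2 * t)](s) 4 * s/(s^2 + 4) + 5/(s^2 + 1) 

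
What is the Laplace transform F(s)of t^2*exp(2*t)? 2/(s - 2)^3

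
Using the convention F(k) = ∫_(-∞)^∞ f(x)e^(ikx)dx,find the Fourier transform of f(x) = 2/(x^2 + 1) 2*pi*exp(-Abs(k))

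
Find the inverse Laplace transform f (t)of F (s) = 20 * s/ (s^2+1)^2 10 * t * sin (t)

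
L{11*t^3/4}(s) 33/(2*s^4) 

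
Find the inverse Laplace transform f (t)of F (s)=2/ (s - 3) 2*exp (3*t)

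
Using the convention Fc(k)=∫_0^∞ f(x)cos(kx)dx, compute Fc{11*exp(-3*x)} 33/(k^2+9)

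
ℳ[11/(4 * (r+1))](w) 11 * pi * csc(pi * w)/4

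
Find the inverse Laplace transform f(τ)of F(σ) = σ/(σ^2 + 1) cos(τ)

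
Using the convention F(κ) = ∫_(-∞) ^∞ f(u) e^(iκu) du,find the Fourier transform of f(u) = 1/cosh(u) pi/cosh(pi * κ/2) 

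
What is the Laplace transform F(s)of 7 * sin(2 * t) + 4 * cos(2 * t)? 14/(s^2 + 4) + 4 * s/(s^2 + 4)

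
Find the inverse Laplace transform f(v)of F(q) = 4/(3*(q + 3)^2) 4*v*exp(-3*v)/3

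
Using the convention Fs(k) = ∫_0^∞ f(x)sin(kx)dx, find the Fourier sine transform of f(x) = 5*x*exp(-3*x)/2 15*k/(k^2 + 9)^2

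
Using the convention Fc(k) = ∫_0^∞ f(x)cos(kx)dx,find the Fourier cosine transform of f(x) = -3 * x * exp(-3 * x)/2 3 * (k^2 - 9)/(2 * (k^2+9)^2)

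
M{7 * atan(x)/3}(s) -7 * pi * sec(pi * s/2)/(6 * s)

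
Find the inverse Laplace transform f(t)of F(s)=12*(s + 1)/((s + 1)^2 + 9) 12*exp(-t)*cos(3*t)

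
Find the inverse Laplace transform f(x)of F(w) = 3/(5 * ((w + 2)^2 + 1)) 3 * exp(-2 * x) * sin(x)/5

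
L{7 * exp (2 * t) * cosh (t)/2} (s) 7 * (s - 2)/ (2 * ( (s - 2)^2-1))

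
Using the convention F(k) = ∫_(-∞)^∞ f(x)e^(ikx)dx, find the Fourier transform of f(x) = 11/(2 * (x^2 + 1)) 11 * pi * exp(-Abs(k))/2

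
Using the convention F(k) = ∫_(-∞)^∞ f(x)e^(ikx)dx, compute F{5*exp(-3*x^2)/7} 5*sqrt(3)*sqrt(pi)*exp(-k^2/12)/21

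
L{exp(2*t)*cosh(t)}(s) (s - 2)/((s - 2)^2 - 1)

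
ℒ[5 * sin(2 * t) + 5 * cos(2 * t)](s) 5 * s/(s^2 + 4) + 10/(s^2 + 4)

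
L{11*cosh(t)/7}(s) 11*s/(7*(s^2 - 1))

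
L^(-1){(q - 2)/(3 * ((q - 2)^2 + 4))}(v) exp(2 * v) * cos(2 * v)/3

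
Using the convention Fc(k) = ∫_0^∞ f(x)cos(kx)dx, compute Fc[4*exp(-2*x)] 8/(k^2 + 4)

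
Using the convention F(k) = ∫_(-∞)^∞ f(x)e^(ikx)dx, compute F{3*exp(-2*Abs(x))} 12/(k^2 + 4)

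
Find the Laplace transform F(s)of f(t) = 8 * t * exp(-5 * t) 8/(s + 5)^2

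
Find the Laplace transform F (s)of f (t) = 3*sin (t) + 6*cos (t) 6*s/ (s^2 + 1) + 3/ (s^2 + 1)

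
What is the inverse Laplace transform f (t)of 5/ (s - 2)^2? 5*t*exp (2*t)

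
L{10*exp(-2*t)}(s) 10/(s + 2)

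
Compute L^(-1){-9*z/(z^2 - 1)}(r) -9*cosh(r)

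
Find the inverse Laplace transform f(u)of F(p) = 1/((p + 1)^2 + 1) exp(-u)*sin(u)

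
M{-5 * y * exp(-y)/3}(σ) -5 * gamma(σ + 1)/3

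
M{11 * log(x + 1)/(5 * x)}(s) -11 * pi * csc(pi * s)/(5 * s - 5)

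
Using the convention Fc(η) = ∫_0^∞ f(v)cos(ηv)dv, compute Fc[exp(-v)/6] 1/(6*(η^2+1))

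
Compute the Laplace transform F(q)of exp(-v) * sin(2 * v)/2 1/((q + 1)^2 + 4)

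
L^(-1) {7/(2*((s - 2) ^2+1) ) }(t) 7*exp(2*t)*sin(t) /2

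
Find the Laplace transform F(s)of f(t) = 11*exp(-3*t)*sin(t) 11/((s + 3)^2 + 1)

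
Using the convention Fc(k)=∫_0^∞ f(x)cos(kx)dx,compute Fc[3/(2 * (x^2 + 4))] 3 * pi * exp(-2 * k)/8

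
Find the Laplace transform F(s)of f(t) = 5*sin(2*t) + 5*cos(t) 10/(s^2 + 4) + 5*s/(s^2 + 1)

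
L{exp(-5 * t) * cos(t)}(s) (s + 5)/((s + 5)^2 + 1)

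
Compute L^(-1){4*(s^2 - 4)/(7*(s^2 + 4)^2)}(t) 4*t*cos(2*t)/7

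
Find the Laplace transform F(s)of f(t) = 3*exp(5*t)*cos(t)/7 3*(s - 5)/(7*((s - 5)^2 + 1))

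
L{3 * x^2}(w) 6/w^3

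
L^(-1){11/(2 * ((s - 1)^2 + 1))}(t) 11 * exp(t) * sin(t)/2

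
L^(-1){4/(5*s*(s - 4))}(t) 2*exp(2*t)*sinh(2*t)/5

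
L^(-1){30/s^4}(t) 5*t^3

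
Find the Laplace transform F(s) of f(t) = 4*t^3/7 24/(7*s^4) 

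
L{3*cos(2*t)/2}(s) 3*s/(2*(s^2 + 4))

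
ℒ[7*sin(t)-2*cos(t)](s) 7/(s^2 + 1)-2*s/(s^2 + 1)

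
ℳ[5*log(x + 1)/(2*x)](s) -5*pi*csc(pi*s)/(2*s - 2)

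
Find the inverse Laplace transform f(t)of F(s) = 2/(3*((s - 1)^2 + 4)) exp(t)*sin(2*t)/3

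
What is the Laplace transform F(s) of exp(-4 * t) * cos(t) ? (s + 4) /((s + 4) ^2 + 1) 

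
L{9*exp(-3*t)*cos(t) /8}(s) 9*(s + 3) /(8*((s + 3) ^2 + 1) ) 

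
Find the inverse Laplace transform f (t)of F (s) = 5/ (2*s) 5/2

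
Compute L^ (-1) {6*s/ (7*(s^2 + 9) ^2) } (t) t*sin (3*t) /7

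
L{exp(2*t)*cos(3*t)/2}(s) (s - 2)/(2*((s - 2)^2 + 9))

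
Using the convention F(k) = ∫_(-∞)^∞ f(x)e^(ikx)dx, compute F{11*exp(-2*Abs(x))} 44/(k^2 + 4)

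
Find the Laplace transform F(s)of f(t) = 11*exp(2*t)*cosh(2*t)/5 11*(s - 2)/(5*s*(s - 4))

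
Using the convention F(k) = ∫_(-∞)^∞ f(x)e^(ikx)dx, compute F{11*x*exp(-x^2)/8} 11*I*sqrt(pi)*k*exp(-k^2/4)/16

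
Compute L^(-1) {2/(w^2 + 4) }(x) sin(2*x) 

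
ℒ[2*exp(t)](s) 2/(s - 1)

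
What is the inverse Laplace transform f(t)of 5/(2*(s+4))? 5*exp(-4*t)/2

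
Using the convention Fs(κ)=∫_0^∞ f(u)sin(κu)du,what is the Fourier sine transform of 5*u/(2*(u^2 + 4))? 5*pi*exp(-2*κ)/4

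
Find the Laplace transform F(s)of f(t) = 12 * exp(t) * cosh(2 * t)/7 12 * (s - 1)/(7 * ((s - 1)^2 - 4))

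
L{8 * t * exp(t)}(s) 8/(s - 1)^2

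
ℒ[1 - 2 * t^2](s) 1/s - 4/s^3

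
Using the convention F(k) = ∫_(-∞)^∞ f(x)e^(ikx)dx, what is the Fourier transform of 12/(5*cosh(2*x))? 6*pi/(5*cosh(pi*k/4))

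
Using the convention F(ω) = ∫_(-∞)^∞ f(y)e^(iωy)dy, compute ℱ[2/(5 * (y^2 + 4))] pi * exp(-2 * Abs(ω))/5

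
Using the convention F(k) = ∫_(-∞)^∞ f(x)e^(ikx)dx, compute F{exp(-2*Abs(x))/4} 1/(k^2 + 4)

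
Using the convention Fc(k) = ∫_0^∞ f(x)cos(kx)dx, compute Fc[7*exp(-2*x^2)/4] 7*sqrt(2)*sqrt(pi)*exp(-k^2/8)/16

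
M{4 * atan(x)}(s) -2 * pi * sec(pi * s/2)/s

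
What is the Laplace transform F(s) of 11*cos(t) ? 11*s/(s^2 + 1) 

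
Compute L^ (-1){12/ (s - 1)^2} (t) 12*t*exp (t)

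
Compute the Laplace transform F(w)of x w^(-2)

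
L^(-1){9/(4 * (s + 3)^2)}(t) 9 * t * exp(-3 * t)/4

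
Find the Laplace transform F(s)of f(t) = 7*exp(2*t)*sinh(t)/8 7/(8*((s - 2)^2-1))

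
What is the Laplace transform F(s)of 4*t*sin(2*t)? 16*s/(s^2+4)^2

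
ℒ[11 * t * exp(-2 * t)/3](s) 11/(3 * (s + 2)^2)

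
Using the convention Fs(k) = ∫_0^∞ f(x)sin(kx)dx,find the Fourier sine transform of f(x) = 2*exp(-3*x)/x 2*atan(k/3)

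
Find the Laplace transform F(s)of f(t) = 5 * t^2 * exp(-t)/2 5/(s+1)^3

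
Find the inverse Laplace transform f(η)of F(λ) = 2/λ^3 η^2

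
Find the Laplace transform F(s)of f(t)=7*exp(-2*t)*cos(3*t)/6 7*(s+2)/(6*((s+2)^2+9))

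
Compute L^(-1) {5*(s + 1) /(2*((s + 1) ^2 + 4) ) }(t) 5*exp(-t)*cos(2*t) /2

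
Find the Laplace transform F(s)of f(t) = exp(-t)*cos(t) (s+1)/((s+1)^2+1)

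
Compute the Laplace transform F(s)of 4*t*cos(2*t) 4*(s^2-4)/(s^2 + 4)^2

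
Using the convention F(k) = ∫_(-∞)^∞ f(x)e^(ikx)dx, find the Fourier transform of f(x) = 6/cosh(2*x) 3*pi/cosh(pi*k/4)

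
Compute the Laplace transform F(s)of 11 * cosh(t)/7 11 * s/(7 * (s^2 - 1))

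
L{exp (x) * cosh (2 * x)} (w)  (w - 1)/ ( (w - 1)^2 - 4)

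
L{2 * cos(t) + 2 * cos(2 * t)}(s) 2 * s/(s^2 + 4) + 2 * s/(s^2 + 1)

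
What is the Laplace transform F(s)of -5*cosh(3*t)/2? -5*s/(2*s^2 - 18)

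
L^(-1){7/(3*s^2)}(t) 7*t/3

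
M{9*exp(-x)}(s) 9*gamma(s)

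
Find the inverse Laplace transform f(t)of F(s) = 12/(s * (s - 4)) 6 * exp(2 * t) * sinh(2 * t)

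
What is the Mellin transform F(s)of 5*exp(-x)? 5*gamma(s)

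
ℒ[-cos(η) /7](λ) -λ/(7*λ^2+7) 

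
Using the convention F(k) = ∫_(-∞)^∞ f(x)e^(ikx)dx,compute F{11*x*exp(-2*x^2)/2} 11*sqrt(2)*I*sqrt(pi)*k*exp(-k^2/8)/16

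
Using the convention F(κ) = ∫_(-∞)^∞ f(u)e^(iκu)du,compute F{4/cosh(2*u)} 2*pi/cosh(pi*κ/4)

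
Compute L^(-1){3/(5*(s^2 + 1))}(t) 3*sin(t)/5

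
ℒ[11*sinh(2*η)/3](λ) 22/(3*(λ^2 - 4))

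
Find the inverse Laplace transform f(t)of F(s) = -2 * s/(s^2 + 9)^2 -t * sin(3 * t)/3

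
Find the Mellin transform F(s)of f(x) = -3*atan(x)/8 3*pi*sec(pi*s/2)/(16*s)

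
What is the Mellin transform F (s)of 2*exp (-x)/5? 2*gamma (s)/5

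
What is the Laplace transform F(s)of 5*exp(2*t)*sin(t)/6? 5/(6*((s - 2)^2 + 1))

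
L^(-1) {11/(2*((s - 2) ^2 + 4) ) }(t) 11*exp(2*t)*sin(2*t) /4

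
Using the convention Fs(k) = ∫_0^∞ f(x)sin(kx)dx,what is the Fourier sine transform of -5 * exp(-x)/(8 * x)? -5 * atan(k)/8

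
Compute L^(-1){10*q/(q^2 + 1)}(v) 10*cos(v)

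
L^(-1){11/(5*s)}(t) 11/5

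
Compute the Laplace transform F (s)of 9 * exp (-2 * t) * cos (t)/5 9 * (s + 2)/ (5 * ( (s + 2)^2 + 1))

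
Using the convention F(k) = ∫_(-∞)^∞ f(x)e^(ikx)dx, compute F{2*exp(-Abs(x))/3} 4/(3*(k^2 + 1))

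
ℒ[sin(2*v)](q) 2/(q^2+4)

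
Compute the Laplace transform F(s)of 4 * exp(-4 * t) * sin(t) 4/((s + 4)^2 + 1)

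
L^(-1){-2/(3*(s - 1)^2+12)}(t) -exp(t)*sin(2*t)/3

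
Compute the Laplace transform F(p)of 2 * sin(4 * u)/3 8/(3 * (p^2 + 16))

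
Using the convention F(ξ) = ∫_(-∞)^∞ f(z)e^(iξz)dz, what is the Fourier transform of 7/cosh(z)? 7 * pi/cosh(pi * ξ/2)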